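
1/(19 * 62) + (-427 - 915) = -1580875/1178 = -1342.00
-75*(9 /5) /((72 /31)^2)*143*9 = -2061345 /64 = -32208.52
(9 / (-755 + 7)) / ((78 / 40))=-15 / 2431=-0.01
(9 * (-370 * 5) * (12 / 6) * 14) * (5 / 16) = -291375 / 2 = -145687.50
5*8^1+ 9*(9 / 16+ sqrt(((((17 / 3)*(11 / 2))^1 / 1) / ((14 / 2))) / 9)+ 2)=sqrt(7854) / 14+ 1009 / 16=69.39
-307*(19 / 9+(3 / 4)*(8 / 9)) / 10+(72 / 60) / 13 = -99667 / 1170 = -85.19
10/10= 1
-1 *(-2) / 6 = 1 / 3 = 0.33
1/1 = 1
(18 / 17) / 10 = 9 / 85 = 0.11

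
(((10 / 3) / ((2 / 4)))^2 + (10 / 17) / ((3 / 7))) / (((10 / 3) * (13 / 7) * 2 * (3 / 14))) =34349 / 1989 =17.27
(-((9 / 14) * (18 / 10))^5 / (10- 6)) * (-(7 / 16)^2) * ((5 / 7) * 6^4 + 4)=5672998220427 / 61465600000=92.30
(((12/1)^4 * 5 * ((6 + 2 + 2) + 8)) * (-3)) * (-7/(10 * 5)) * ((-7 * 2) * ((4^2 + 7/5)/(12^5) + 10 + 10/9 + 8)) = -10485818847/50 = -209716376.94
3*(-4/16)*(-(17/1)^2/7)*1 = 867/28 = 30.96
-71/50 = -1.42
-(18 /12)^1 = -3 /2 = -1.50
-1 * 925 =-925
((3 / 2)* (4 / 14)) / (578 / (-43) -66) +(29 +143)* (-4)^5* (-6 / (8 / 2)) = 6317358975 / 23912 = 264191.99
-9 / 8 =-1.12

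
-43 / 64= -0.67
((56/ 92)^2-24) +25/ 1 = 725/ 529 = 1.37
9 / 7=1.29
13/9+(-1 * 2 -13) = -122/9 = -13.56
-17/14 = -1.21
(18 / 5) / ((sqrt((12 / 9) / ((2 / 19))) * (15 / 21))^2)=1323 / 2375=0.56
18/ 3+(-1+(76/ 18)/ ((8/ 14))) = 223/ 18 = 12.39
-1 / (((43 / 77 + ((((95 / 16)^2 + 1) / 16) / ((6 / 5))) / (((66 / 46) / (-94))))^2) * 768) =-10491199488 / 122193230397159289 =-0.00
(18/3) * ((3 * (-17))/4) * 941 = -143973/2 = -71986.50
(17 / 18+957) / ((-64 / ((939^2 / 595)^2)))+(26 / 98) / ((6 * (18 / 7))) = -40215775863873889 / 1223510400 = -32869173.70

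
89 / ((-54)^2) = 89 / 2916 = 0.03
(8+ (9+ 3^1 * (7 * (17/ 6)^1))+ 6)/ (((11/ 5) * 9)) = 25/ 6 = 4.17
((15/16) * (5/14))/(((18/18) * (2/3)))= 225/448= 0.50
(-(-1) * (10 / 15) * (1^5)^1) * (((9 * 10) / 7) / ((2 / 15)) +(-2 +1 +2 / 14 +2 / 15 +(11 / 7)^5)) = 53086828 / 756315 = 70.19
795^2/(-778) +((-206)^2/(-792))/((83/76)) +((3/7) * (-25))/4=-77337645589/89499564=-864.11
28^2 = 784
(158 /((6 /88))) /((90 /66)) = 76472 /45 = 1699.38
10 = 10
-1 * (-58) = 58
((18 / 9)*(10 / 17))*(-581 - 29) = -12200 / 17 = -717.65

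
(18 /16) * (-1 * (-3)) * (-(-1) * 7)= 189 /8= 23.62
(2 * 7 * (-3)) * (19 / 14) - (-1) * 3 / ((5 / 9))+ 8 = -218 / 5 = -43.60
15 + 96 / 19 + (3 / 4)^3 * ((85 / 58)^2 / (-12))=326875629 / 16362496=19.98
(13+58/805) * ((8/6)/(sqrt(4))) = 21046/2415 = 8.71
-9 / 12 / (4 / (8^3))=-96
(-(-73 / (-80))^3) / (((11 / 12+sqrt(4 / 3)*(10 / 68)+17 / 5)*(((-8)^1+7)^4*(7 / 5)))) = -12479276343 / 99104814080+99199335*sqrt(3) / 34686684928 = -0.12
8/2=4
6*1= 6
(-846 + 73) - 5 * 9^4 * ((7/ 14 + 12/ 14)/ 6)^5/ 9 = -13340755949/ 17210368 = -775.16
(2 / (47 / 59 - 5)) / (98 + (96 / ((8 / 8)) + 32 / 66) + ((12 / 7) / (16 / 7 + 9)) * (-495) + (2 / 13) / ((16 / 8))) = -1999569 / 501658492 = -0.00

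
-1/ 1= -1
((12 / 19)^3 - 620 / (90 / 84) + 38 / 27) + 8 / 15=-576.47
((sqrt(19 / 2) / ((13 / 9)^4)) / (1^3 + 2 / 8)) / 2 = 6561 *sqrt(38) / 142805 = 0.28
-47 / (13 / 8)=-28.92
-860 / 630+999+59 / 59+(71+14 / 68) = 2291599 / 2142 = 1069.84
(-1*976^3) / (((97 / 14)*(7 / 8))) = -14875426816 / 97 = -153354915.63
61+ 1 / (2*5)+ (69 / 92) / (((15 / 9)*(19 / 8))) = 2329 / 38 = 61.29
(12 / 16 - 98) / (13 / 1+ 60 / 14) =-2723 / 484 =-5.63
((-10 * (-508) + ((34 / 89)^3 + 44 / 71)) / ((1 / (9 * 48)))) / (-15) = -7323898410432 / 50052799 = -146323.45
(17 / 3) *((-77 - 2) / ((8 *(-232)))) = 1343 / 5568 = 0.24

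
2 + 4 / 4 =3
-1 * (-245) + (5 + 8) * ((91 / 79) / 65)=96866 / 395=245.23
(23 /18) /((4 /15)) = 4.79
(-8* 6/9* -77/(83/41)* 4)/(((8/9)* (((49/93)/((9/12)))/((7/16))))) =377487/664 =568.50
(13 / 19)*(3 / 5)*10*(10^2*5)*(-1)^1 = -39000 / 19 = -2052.63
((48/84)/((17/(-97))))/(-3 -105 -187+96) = 388/23681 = 0.02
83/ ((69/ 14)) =1162/ 69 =16.84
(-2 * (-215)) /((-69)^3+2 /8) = -0.00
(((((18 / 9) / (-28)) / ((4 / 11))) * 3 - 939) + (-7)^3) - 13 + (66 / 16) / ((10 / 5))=-144875 / 112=-1293.53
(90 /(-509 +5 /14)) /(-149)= 1260 /1061029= 0.00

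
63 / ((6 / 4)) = 42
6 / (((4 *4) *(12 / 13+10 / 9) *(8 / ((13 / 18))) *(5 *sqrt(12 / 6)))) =507 *sqrt(2) / 304640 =0.00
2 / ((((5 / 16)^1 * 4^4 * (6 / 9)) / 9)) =27 / 80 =0.34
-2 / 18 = -1 / 9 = -0.11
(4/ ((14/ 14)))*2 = 8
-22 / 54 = -0.41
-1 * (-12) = 12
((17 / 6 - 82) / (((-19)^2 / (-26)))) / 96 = 325 / 5472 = 0.06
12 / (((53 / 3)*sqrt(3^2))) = 12 / 53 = 0.23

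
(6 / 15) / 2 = 1 / 5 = 0.20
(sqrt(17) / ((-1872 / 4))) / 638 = -sqrt(17) / 298584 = -0.00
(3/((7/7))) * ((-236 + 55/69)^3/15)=-4274401176989/1642545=-2602303.85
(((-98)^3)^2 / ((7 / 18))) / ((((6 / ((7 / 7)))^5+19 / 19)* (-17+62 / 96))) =-15619751368704 / 872135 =-17909786.18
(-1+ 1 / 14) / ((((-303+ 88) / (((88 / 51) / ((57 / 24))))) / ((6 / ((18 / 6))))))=9152 / 1458345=0.01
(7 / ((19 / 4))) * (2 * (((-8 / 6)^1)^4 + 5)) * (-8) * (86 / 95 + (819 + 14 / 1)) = -7819852096 / 48735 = -160456.59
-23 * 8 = -184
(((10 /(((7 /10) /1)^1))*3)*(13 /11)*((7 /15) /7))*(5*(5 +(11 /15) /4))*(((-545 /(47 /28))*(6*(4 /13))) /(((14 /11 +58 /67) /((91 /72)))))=-5167055075 /166662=-31003.20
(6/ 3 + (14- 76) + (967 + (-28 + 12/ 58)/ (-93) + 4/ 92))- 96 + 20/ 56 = 22738949/ 28014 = 811.70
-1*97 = -97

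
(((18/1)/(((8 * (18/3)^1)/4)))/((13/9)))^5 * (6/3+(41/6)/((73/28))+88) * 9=218289922191/216835112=1006.71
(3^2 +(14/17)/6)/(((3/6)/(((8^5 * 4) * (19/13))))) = 2321022976/663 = 3500788.80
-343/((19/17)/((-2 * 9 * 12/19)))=1259496/361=3488.91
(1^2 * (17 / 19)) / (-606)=-17 / 11514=-0.00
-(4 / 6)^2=-4 / 9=-0.44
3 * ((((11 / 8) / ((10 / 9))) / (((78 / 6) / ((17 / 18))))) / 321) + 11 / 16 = 153197 / 222560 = 0.69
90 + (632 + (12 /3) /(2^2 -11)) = 5050 /7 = 721.43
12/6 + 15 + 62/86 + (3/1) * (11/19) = 15897/817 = 19.46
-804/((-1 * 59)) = 804/59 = 13.63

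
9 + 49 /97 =922 /97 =9.51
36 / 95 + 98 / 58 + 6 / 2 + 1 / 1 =16719 / 2755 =6.07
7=7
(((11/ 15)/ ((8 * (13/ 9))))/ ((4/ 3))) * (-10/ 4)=-0.12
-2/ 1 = -2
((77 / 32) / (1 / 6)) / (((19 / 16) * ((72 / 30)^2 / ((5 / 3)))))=3.52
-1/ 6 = -0.17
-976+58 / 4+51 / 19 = -36435 / 38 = -958.82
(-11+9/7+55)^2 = 100489/49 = 2050.80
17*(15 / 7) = 255 / 7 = 36.43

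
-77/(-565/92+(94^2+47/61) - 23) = -432124/49428415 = -0.01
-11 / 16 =-0.69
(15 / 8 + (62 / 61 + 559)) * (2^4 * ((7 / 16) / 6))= 639807 / 976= 655.54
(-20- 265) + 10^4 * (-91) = -910285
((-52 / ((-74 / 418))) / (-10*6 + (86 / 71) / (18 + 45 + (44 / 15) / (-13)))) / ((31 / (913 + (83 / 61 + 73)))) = -284446460000846 / 1823686006815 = -155.97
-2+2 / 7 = -12 / 7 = -1.71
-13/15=-0.87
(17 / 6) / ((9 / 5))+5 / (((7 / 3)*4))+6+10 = 13691 / 756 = 18.11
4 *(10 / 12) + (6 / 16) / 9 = 27 / 8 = 3.38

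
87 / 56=1.55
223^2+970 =50699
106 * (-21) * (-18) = 40068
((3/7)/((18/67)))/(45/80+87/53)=28408/39249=0.72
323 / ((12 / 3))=323 / 4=80.75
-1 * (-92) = 92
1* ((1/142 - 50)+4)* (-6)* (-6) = -117558/71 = -1655.75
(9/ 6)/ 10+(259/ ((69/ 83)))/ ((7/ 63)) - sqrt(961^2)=847829/ 460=1843.11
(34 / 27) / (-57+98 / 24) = -0.02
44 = 44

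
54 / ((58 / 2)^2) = 54 / 841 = 0.06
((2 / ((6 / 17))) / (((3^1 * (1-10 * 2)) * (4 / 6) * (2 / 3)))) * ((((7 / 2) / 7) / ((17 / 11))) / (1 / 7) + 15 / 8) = -563 / 608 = -0.93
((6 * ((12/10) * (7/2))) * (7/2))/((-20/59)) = -26019/100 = -260.19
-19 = -19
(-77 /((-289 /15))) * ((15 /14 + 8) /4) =20955 /2312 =9.06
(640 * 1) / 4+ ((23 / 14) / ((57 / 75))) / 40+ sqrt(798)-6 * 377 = -4472941 / 2128+ sqrt(798) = -2073.70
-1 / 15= -0.07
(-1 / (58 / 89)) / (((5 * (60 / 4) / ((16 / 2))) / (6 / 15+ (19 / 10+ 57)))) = -9.71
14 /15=0.93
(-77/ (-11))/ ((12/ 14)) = 49/ 6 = 8.17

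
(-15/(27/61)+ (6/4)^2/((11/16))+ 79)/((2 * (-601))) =-2395/59499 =-0.04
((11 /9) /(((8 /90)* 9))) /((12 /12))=55 /36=1.53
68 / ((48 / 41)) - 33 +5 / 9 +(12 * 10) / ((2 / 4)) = 9563 / 36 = 265.64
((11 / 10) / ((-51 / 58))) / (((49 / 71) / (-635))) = 2876423 / 2499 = 1151.03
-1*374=-374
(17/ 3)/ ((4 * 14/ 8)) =17/ 21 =0.81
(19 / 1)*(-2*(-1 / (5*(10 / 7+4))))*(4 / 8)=7 / 10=0.70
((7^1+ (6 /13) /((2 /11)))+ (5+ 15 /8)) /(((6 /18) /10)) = 492.40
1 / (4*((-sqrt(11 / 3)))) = -sqrt(33) / 44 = -0.13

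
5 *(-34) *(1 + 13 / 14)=-2295 / 7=-327.86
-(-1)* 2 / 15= 2 / 15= 0.13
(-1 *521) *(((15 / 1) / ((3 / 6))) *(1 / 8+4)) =-64473.75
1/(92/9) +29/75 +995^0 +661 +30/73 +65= 366640939/503700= 727.90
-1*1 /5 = -1 /5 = -0.20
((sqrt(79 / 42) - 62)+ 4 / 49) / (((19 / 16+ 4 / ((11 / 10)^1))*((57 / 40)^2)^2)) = -1366999040000 / 439140197601+ 225280000*sqrt(3318) / 188202941829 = -3.04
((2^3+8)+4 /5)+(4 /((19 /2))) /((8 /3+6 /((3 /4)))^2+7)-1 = 1631947 /103265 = 15.80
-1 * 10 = -10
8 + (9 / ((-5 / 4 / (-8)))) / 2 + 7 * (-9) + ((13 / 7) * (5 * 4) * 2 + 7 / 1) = 1928 / 35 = 55.09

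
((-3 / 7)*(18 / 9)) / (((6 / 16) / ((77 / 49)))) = -176 / 49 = -3.59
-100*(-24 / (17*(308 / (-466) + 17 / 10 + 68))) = 5592000 / 2734637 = 2.04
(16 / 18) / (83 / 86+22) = 688 / 17775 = 0.04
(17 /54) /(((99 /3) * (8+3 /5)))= 85 /76626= 0.00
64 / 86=32 / 43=0.74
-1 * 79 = -79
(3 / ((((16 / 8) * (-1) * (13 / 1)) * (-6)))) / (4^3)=1 / 3328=0.00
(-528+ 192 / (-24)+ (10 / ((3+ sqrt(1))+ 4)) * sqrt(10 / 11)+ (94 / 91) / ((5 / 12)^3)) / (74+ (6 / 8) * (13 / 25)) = -23738272 / 3384745+ 125 * sqrt(110) / 81829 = -7.00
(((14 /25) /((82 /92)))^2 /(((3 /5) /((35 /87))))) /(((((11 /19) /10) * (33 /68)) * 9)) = 7501744768 /7166834235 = 1.05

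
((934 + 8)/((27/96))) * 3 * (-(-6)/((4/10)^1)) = 150720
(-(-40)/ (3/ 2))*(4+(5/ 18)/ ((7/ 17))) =23560/ 189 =124.66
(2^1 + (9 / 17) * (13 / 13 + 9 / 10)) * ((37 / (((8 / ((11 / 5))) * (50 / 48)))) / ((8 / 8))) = 623931 / 21250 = 29.36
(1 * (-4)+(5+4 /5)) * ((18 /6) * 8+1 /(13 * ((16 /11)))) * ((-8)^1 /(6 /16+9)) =-60036 /1625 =-36.95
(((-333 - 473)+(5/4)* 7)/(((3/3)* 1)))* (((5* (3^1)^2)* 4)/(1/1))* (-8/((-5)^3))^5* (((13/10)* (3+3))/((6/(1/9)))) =-679231488/30517578125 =-0.02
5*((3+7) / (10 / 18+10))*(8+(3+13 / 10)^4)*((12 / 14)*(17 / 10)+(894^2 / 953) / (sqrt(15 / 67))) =1605949659 / 665000+2097275787027*sqrt(1005) / 22633750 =2939943.26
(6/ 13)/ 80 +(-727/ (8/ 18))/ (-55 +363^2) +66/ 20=14097861/ 4280705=3.29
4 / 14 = 2 / 7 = 0.29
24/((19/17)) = 408/19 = 21.47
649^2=421201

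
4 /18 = 2 /9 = 0.22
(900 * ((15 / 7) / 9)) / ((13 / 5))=7500 / 91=82.42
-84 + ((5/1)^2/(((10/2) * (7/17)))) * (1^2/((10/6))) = -537/7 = -76.71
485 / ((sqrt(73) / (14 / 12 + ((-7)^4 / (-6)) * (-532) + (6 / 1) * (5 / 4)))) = 309765620 * sqrt(73) / 219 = 12085107.84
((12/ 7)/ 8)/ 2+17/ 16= 1.17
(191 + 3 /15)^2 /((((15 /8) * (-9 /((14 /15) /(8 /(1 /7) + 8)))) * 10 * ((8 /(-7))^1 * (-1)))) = -2798929 /1012500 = -2.76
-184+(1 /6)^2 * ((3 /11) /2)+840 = 173185 /264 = 656.00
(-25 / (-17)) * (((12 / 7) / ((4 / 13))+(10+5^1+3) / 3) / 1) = 2025 / 119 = 17.02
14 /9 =1.56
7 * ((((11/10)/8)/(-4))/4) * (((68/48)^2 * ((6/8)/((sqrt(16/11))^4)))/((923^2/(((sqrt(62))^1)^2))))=-83471003/26799369093120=-0.00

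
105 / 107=0.98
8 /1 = 8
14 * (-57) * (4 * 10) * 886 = -28281120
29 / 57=0.51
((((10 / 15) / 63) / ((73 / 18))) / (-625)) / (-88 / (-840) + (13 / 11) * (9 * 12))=-44 / 1346311625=-0.00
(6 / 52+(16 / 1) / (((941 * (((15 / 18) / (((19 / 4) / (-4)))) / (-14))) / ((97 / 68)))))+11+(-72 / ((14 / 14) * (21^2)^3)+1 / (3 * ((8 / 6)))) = 469652300685419 / 39635573976180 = 11.85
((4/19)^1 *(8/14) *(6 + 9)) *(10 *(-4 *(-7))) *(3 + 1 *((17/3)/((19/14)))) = 3625.48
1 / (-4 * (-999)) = 1 / 3996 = 0.00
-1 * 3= -3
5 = 5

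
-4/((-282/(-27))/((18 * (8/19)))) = -2592/893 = -2.90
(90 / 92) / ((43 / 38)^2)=32490 / 42527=0.76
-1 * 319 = -319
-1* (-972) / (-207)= -108 / 23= -4.70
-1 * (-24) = 24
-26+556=530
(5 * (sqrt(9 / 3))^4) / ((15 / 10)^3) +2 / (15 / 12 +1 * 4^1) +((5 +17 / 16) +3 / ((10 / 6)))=12083 / 560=21.58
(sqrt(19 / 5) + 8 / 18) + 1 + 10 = sqrt(95) / 5 + 103 / 9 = 13.39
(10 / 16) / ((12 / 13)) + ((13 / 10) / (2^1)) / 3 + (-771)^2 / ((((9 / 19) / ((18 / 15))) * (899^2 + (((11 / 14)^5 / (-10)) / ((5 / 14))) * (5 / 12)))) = 1643526327360107 / 596118686859040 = 2.76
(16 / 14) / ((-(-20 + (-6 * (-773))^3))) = -2 / 174594388591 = -0.00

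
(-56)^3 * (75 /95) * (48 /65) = -102383.42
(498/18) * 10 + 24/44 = 9148/33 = 277.21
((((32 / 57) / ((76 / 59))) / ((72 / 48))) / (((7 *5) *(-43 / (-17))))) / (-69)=-16048 / 337392405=-0.00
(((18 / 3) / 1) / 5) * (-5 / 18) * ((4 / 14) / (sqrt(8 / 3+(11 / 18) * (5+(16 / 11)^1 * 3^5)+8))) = -2 * sqrt(8270) / 28945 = -0.01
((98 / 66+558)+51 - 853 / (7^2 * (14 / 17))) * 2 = 13341623 / 11319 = 1178.69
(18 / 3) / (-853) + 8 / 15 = 0.53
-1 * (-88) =88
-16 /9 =-1.78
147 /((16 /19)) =2793 /16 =174.56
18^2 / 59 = 324 / 59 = 5.49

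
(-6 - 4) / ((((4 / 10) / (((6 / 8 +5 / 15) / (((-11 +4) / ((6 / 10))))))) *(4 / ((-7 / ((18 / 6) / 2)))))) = -65 / 24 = -2.71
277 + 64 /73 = 20285 /73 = 277.88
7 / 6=1.17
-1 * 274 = -274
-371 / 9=-41.22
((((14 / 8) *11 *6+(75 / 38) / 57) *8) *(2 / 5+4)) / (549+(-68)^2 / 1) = 7340608 / 9337265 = 0.79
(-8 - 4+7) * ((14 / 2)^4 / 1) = -12005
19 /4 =4.75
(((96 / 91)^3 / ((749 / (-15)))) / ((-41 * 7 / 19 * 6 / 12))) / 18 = 28016640 / 161989882873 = 0.00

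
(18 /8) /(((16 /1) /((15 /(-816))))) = -45 /17408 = -0.00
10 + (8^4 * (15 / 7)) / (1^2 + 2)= 20550 / 7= 2935.71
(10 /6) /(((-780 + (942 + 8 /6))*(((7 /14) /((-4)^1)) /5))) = -20 /49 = -0.41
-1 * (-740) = 740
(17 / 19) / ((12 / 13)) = 221 / 228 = 0.97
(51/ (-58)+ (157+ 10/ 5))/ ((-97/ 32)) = -146736/ 2813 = -52.16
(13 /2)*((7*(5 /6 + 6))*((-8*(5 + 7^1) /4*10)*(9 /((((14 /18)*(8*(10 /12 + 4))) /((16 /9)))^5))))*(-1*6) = 143237652480 /49247268749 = 2.91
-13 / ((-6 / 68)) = 442 / 3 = 147.33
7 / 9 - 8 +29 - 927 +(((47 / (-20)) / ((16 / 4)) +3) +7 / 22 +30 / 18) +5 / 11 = -7130933 / 7920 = -900.37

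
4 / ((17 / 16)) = 64 / 17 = 3.76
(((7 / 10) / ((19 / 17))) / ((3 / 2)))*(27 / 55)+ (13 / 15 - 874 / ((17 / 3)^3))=-3.73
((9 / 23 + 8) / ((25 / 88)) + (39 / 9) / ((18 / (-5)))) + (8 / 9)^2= 2712883 / 93150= 29.12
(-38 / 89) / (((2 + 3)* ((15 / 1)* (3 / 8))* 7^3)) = -0.00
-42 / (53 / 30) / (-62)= 630 / 1643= 0.38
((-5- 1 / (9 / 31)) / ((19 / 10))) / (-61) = 40 / 549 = 0.07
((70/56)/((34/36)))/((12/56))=105/17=6.18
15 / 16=0.94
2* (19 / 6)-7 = -2 / 3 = -0.67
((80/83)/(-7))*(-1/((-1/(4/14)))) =-160/4067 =-0.04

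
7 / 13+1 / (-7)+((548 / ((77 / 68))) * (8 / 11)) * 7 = 27132548 / 11011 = 2464.13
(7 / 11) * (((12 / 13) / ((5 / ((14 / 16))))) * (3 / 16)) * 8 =0.15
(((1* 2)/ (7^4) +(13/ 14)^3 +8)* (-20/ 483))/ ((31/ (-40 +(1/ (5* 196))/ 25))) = 55225883647/ 117437231800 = 0.47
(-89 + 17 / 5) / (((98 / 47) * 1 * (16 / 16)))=-10058 / 245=-41.05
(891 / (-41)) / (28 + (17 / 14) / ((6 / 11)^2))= -449064 / 662929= -0.68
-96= -96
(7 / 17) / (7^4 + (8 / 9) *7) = 0.00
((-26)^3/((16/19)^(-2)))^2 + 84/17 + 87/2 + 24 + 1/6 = 1032500801671399/6646371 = 155348054.10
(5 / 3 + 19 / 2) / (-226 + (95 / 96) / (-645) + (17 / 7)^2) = -6776112 / 133562371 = -0.05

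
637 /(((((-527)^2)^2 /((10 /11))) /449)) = 2860130 /848467371851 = 0.00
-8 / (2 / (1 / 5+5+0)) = -104 / 5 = -20.80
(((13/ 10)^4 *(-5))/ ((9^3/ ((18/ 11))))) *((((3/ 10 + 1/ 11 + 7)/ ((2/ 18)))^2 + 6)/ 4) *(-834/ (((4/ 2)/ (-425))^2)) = 20503095125556953/ 15333120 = 1337176981.96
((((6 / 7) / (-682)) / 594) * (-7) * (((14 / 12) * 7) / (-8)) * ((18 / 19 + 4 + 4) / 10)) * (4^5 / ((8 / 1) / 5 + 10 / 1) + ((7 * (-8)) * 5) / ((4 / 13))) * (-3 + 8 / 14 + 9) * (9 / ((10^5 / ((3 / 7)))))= 0.00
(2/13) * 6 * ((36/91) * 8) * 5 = 17280/1183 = 14.61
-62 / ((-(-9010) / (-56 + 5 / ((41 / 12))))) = 0.38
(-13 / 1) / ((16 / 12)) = -39 / 4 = -9.75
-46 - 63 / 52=-2455 / 52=-47.21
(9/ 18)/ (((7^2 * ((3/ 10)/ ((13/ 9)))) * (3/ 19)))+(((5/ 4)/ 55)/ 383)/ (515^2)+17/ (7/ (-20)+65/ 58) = 59127047757692881/ 2643219781517700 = 22.37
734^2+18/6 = 538759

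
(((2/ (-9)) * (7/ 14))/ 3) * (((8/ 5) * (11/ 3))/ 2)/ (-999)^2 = -0.00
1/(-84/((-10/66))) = 0.00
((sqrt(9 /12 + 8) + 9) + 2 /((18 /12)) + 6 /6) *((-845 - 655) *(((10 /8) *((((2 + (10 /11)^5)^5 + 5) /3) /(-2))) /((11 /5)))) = 43566211494020933091111622771875 *sqrt(35) /4767270615090883769840531044 + 246875198466118620849632529040625 /1191817653772720942460132761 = 261206.48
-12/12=-1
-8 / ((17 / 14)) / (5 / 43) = -4816 / 85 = -56.66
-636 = -636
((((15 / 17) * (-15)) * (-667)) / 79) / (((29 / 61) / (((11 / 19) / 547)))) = 3472425 / 13957799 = 0.25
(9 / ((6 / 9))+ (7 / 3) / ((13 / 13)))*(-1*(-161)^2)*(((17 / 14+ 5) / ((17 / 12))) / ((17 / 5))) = -153026475 / 289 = -529503.37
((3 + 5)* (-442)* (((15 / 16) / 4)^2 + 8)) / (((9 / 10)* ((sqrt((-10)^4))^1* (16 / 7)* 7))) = -7291453 / 368640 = -19.78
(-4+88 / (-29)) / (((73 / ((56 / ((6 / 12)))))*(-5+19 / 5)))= 19040 / 2117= 8.99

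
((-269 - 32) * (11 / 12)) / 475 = -3311 / 5700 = -0.58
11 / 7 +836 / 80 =1683 / 140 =12.02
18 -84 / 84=17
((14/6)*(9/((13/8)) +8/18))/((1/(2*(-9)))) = -9800/39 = -251.28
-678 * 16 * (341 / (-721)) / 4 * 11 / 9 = 3390904 / 2163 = 1567.69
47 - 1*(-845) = 892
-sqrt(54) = -3* sqrt(6) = -7.35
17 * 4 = 68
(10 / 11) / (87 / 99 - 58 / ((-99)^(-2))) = -6 / 3751817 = -0.00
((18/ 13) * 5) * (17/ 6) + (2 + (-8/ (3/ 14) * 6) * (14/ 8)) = -4815/ 13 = -370.38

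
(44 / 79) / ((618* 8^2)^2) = 11 / 30896123904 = 0.00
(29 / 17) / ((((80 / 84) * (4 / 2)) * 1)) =609 / 680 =0.90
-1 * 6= -6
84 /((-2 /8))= -336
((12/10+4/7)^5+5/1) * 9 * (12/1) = 127304158356/52521875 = 2423.83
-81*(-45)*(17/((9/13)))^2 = 2197845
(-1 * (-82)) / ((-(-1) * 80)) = 41 / 40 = 1.02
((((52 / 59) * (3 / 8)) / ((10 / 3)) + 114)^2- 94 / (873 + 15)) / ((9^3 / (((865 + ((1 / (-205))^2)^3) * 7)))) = 452121976769824791820876771369 / 4181264992983451246875000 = 108130.43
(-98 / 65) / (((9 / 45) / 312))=-2352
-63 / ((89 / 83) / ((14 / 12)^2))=-28469 / 356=-79.97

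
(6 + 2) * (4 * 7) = 224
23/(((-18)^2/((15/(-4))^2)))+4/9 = 277/192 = 1.44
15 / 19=0.79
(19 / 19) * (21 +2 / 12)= 127 / 6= 21.17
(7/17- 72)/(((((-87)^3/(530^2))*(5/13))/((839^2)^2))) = 440416426448932250980/11194551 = 39342035821618.24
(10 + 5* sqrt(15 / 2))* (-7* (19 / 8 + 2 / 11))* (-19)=149625 / 44 + 149625* sqrt(30) / 176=8056.99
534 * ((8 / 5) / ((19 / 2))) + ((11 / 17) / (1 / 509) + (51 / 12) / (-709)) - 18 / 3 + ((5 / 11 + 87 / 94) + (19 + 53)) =486.66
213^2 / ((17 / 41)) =1860129 / 17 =109419.35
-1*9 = -9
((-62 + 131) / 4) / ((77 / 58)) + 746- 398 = 55593 / 154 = 360.99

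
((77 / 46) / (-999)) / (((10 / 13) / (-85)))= 17017 / 91908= 0.19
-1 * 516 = -516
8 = 8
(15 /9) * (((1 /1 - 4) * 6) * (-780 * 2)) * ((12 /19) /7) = 561600 /133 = 4222.56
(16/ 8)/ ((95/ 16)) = 32/ 95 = 0.34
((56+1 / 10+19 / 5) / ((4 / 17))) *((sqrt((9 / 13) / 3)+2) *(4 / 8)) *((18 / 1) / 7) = 811.86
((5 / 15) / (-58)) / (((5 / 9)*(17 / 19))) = -57 / 4930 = -0.01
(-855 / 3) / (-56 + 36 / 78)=195 / 38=5.13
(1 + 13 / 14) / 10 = 27 / 140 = 0.19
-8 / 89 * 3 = -24 / 89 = -0.27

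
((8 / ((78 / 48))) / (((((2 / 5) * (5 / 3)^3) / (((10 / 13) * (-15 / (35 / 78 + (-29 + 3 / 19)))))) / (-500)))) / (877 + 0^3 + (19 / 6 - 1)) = -70917120 / 115422697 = -0.61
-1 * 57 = -57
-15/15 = -1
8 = 8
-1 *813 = -813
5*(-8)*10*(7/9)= -2800/9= -311.11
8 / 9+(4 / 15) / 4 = 0.96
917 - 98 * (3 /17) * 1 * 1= 15295 /17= 899.71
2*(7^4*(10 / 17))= 48020 / 17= 2824.71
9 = 9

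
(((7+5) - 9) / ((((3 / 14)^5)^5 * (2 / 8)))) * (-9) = -179995183223393492458060906496 / 31381059609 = -5735790488469400761.15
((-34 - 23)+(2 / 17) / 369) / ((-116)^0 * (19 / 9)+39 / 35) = -12514565 / 708152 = -17.67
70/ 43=1.63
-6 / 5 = -1.20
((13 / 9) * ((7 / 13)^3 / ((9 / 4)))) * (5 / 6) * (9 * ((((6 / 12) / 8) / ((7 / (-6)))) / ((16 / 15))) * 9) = -3675 / 10816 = -0.34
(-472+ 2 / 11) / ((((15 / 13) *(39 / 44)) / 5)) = -6920 / 3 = -2306.67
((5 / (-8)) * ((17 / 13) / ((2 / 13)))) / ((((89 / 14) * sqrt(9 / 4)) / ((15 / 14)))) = -425 / 712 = -0.60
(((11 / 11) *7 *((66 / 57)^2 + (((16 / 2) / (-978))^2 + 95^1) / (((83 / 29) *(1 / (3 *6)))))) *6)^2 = 400865938621941709221523344 / 633754427183780809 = 632525662.03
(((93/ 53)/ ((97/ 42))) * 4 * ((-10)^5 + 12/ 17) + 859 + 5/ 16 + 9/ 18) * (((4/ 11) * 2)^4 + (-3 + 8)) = -2977968176857233/ 1861206512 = -1600020.29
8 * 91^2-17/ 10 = 662463/ 10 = 66246.30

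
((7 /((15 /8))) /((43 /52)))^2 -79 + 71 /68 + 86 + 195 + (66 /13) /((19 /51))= 1656431032649 /6987555900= 237.05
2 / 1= 2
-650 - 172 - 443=-1265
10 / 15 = 2 / 3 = 0.67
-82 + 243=161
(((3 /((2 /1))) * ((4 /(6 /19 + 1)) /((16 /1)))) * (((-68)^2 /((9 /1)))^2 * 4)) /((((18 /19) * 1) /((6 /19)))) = 203123072 /2025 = 100307.69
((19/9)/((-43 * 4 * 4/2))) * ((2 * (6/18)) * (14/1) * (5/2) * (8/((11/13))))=-17290/12771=-1.35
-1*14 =-14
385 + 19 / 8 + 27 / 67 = 207849 / 536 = 387.78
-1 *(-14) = 14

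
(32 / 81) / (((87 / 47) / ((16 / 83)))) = 24064 / 584901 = 0.04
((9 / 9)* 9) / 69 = 3 / 23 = 0.13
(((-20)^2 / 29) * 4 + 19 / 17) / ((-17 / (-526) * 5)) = 14597026 / 41905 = 348.34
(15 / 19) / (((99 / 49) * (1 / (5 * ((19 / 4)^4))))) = 8402275 / 8448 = 994.59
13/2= 6.50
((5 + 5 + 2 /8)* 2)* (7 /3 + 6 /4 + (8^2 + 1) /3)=2091 /4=522.75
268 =268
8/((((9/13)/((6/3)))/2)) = 46.22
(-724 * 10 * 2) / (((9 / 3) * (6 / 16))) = -115840 / 9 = -12871.11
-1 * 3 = -3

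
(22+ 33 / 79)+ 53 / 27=52004 / 2133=24.38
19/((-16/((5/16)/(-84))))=95/21504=0.00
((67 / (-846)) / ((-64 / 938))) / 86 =31423 / 2328192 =0.01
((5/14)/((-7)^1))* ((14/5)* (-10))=10/7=1.43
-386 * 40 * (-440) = 6793600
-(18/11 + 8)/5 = -106/55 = -1.93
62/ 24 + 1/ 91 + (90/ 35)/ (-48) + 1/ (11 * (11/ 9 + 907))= 249476221/ 98186088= 2.54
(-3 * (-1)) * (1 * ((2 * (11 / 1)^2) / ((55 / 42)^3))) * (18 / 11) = 529.03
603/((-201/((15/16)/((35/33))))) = -297/112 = -2.65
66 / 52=33 / 26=1.27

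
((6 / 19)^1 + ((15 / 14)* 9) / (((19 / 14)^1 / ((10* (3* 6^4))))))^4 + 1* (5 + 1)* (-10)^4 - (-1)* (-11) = 759000539853809143191830965 / 130321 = 5824084682083540973379.82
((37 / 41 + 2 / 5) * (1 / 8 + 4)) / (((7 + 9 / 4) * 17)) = 8811 / 257890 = 0.03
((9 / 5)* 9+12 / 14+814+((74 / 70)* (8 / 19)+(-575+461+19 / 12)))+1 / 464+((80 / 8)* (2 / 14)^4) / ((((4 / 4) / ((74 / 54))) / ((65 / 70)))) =14384031907487 / 20003019120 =719.09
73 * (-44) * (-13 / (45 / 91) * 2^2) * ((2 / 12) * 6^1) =15199184 / 45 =337759.64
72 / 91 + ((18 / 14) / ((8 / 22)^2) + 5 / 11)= 25097 / 2288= 10.97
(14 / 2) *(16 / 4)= 28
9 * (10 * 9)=810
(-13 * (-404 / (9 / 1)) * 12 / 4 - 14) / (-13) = -5210 / 39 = -133.59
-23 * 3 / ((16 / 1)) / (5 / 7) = -483 / 80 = -6.04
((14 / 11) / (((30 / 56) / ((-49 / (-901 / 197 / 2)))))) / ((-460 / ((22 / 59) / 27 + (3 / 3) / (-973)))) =-5355136892 / 3785621169825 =-0.00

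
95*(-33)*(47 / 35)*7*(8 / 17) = -235752 / 17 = -13867.76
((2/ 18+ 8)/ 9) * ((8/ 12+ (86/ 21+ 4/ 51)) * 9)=4672/ 119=39.26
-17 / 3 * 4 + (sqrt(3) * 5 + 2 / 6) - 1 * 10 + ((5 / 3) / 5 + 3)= -29 + 5 * sqrt(3)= -20.34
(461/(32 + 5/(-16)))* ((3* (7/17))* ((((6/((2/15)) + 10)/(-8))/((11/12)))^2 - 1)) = 12908/13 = 992.92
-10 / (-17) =10 / 17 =0.59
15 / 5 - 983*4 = -3929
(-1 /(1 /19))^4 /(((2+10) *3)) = 130321 /36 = 3620.03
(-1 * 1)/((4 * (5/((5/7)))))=-0.04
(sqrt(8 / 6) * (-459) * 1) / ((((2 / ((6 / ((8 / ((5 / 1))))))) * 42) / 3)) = -70.98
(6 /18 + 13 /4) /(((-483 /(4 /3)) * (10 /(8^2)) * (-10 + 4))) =688 /65205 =0.01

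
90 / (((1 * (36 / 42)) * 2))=105 / 2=52.50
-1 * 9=-9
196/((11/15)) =2940/11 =267.27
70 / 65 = 1.08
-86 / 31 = -2.77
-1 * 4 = -4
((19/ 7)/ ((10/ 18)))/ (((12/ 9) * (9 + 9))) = 57/ 280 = 0.20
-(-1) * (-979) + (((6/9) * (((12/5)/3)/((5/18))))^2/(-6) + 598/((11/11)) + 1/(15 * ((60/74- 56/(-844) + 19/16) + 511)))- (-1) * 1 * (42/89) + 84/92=-93527855873148352/245977497845625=-380.23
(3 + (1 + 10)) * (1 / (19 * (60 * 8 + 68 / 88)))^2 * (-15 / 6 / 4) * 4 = -2420 / 5769446767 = -0.00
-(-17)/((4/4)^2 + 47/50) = 850/97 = 8.76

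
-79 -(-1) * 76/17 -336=-6979/17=-410.53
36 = 36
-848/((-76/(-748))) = -158576/19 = -8346.11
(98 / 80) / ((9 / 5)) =49 / 72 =0.68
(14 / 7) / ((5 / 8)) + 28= 156 / 5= 31.20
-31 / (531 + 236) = -0.04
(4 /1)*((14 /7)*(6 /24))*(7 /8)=7 /4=1.75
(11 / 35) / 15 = 11 / 525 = 0.02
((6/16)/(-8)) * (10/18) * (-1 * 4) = 5/48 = 0.10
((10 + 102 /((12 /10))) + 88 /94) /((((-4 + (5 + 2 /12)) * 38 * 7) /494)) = 351702 /2303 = 152.71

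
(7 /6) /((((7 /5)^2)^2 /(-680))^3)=-38382812500000000 /5931980229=-6470488.95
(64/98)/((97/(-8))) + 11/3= 51515/14259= 3.61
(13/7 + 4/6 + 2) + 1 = 116/21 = 5.52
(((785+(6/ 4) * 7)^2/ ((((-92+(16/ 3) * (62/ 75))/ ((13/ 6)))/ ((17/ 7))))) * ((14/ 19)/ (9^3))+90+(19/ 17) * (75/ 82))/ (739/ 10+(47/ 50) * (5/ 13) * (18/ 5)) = 0.70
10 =10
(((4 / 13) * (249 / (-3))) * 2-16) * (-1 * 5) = 4360 / 13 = 335.38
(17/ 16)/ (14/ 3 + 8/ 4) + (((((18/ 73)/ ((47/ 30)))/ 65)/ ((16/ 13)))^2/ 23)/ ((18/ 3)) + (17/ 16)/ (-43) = 501700786549/ 3725526921280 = 0.13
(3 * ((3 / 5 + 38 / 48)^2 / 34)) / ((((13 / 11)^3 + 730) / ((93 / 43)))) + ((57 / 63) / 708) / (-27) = 11629503077779 / 25401711696278400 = 0.00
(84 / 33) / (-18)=-14 / 99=-0.14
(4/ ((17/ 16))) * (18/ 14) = 576/ 119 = 4.84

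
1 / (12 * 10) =1 / 120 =0.01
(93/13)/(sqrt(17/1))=93* sqrt(17)/221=1.74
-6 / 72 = -1 / 12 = -0.08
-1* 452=-452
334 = 334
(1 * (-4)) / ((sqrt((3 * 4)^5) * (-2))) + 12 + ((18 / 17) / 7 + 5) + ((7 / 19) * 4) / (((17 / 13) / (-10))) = sqrt(3) / 432 + 13299 / 2261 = 5.89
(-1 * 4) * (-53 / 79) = 212 / 79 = 2.68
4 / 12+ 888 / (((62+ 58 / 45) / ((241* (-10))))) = -18056747 / 534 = -33814.13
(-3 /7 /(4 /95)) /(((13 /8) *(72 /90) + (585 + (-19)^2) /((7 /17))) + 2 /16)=-2850 /643679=-0.00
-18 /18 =-1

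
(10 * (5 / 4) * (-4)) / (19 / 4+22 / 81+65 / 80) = -64800 / 7561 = -8.57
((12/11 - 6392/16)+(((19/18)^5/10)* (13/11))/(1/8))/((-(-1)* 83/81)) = -124326511/320760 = -387.60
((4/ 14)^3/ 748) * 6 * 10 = 120/ 64141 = 0.00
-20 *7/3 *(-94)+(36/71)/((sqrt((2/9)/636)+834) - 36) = 1702902224453528/388199539011 - 108 *sqrt(318)/129399846337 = 4386.67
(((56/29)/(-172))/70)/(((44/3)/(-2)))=0.00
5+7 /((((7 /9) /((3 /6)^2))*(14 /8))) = 44 /7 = 6.29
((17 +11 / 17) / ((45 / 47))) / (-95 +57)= -470 / 969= -0.49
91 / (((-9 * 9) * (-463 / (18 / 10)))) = 91 / 20835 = 0.00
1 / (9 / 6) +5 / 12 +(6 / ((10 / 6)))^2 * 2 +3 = 9001 / 300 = 30.00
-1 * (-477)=477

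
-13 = -13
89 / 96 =0.93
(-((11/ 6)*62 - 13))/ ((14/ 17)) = -2567/ 21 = -122.24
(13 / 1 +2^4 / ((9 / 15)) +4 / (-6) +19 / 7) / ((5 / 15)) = 876 / 7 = 125.14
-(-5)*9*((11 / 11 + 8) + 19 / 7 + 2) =4320 / 7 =617.14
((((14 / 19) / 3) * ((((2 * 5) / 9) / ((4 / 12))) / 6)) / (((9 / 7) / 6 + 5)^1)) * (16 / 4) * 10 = 39200 / 37449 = 1.05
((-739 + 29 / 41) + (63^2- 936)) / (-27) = -31361 / 369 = -84.99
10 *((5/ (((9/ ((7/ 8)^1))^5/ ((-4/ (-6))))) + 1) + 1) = 29024184655/ 1451188224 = 20.00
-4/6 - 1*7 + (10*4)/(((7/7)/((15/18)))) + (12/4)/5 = 26.27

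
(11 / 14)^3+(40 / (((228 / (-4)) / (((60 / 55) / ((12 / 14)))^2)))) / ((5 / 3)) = -1242623 / 6308456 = -0.20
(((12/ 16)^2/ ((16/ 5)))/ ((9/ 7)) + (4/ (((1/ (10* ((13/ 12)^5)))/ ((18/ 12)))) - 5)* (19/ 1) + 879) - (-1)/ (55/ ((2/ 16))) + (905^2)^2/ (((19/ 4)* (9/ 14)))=2380112676055457239/ 10834560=219677834268.81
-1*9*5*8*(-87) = 31320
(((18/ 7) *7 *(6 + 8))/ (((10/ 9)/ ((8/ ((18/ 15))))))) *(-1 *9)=-13608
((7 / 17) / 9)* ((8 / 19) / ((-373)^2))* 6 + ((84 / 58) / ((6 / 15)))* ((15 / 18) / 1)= 23592806671 / 7819328058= 3.02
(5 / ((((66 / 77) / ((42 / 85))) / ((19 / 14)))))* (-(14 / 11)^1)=-931 / 187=-4.98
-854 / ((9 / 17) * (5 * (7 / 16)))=-737.42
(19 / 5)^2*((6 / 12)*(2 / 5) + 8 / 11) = 18411 / 1375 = 13.39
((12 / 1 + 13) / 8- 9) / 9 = -47 / 72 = -0.65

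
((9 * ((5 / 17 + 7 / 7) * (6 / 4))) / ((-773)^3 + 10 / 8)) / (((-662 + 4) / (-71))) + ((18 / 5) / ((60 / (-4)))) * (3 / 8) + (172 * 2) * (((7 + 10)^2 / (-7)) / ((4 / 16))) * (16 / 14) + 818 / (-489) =-25517002497298701892057 / 393013692122547300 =-64926.50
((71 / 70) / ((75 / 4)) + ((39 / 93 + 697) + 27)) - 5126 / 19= 702998263 / 1546125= 454.68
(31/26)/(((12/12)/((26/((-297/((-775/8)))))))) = 24025/2376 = 10.11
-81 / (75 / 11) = -297 / 25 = -11.88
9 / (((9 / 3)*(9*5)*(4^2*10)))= 0.00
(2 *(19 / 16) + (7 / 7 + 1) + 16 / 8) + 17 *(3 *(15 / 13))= 6783 / 104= 65.22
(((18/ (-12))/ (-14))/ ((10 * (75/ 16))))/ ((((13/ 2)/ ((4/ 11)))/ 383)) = 6128/ 125125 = 0.05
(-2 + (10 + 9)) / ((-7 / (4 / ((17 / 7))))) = -4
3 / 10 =0.30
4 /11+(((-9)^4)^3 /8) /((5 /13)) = 40387423716943 /440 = 91789599356.69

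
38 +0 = 38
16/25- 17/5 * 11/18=-647/450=-1.44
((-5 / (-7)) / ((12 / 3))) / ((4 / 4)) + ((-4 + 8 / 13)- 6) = -3351 / 364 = -9.21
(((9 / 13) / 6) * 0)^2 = 0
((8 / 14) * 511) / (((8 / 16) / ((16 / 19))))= 9344 / 19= 491.79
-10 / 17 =-0.59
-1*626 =-626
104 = 104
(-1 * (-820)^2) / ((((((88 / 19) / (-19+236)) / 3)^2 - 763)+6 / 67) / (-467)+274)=-3218759788245699600 / 1319450446585613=-2439.47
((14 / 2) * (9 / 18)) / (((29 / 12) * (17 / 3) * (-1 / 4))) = -504 / 493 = -1.02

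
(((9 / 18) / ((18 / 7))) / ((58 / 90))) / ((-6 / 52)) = -455 / 174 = -2.61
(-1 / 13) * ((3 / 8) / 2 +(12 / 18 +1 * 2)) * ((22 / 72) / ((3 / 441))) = -73843 / 7488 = -9.86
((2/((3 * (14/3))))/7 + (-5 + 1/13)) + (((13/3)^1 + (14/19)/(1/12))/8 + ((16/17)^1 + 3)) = 3384707/4938024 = 0.69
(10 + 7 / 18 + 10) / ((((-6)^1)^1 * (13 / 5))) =-1835 / 1404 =-1.31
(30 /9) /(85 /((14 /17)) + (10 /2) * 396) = 28 /17499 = 0.00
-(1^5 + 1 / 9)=-10 / 9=-1.11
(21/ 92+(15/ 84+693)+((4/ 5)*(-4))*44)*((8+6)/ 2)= 3868.25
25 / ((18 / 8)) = 11.11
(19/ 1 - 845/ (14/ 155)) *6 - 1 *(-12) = -392043/ 7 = -56006.14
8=8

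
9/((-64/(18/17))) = -81/544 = -0.15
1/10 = 0.10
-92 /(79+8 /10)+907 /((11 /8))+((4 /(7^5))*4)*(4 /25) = 173477332228 /263449725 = 658.48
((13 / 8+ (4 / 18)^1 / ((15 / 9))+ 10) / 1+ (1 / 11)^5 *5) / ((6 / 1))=227243561 / 115956720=1.96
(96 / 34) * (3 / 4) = 2.12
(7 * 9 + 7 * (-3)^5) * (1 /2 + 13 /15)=-11193 /5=-2238.60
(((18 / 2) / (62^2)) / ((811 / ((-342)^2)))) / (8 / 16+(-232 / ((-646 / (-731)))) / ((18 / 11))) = -90003798 / 42629255587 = -0.00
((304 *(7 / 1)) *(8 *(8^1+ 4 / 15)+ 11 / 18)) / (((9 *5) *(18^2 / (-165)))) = -17576482 / 10935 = -1607.36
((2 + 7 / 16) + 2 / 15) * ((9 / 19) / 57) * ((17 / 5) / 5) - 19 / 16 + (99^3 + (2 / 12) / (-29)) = 970297.82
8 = 8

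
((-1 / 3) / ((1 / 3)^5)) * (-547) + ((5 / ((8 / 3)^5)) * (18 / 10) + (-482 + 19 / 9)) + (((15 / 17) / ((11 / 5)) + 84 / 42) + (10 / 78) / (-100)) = 157113930415633 / 3584655360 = 43829.58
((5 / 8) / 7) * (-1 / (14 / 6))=-15 / 392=-0.04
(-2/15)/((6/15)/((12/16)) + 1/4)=-8/47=-0.17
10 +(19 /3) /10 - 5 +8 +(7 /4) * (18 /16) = 7489 /480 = 15.60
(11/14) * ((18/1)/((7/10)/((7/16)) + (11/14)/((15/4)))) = 7.82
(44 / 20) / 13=11 / 65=0.17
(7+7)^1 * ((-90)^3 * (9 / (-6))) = 15309000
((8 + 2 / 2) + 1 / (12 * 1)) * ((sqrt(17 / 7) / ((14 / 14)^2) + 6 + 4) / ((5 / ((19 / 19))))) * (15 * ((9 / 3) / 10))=327 * sqrt(119) / 280 + 327 / 4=94.49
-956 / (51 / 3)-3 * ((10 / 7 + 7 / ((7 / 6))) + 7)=-99.52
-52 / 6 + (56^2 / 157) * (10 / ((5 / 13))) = 240526 / 471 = 510.67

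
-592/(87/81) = -15984/29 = -551.17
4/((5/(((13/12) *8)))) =104/15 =6.93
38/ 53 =0.72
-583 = -583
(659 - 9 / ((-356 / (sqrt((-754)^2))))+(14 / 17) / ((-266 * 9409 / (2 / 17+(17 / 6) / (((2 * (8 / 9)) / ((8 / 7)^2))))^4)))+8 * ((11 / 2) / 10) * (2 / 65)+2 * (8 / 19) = 57480992344271438883914529 / 84650467274750623923950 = 679.04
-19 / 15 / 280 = -19 / 4200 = -0.00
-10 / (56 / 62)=-155 / 14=-11.07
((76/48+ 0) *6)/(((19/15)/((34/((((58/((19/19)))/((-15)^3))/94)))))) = -40449375/29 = -1394806.03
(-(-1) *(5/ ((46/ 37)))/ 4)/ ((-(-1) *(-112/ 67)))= -12395/ 20608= -0.60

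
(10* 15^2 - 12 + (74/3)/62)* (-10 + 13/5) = -7702327/465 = -16564.14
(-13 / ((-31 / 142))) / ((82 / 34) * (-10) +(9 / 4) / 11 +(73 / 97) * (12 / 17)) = -133938376 / 52591345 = -2.55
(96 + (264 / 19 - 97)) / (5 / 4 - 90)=-196 / 1349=-0.15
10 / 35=2 / 7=0.29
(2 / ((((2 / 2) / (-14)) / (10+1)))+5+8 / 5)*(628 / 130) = -473198 / 325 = -1455.99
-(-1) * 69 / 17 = 4.06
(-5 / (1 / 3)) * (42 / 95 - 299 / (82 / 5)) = 415743 / 1558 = 266.84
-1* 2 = -2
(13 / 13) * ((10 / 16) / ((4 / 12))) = 15 / 8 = 1.88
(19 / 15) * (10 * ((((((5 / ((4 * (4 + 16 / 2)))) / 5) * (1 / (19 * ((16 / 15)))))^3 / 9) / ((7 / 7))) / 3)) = 125 / 245291286528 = 0.00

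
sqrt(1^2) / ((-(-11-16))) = 1 / 27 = 0.04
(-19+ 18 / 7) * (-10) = 1150 / 7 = 164.29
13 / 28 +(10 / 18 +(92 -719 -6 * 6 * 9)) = -239395 / 252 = -949.98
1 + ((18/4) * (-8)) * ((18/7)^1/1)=-641/7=-91.57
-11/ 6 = -1.83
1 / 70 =0.01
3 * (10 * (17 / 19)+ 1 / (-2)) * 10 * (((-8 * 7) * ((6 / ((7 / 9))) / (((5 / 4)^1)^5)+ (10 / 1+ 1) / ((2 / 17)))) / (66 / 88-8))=64732351536 / 344375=187970.53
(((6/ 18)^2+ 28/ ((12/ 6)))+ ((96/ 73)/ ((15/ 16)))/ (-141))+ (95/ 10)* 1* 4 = 8044159/ 154395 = 52.10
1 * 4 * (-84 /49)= -48 /7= -6.86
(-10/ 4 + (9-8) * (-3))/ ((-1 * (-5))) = -11/ 10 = -1.10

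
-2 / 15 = -0.13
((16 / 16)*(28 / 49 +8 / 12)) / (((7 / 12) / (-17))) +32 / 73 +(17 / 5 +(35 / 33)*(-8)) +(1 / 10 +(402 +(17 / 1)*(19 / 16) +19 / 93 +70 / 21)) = 7515596367 / 19516112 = 385.10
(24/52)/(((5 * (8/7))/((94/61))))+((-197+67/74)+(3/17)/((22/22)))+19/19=-485812466/2493985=-194.79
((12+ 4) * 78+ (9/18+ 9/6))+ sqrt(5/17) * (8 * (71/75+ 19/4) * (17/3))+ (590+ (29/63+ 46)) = 3418 * sqrt(85)/225+ 118847/63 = 2026.52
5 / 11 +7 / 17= 162 / 187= 0.87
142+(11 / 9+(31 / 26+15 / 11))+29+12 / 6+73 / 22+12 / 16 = 930997 / 5148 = 180.85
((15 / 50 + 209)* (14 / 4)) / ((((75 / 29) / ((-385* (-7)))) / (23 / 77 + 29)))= 559140764 / 25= 22365630.56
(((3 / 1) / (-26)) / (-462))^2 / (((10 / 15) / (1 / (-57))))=-0.00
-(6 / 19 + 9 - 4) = -5.32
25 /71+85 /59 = 1.79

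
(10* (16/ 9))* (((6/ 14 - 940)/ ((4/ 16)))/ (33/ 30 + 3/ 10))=-21046400/ 441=-47724.26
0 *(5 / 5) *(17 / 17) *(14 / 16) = 0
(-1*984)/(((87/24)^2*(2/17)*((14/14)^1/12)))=-7637.99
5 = 5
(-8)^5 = -32768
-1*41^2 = -1681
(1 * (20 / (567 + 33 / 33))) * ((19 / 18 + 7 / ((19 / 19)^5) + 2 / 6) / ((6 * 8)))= 755 / 122688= 0.01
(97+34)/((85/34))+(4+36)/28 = 1884/35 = 53.83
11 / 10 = 1.10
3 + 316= 319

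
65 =65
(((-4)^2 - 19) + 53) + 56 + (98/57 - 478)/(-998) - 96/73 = 105.16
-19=-19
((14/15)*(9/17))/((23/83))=1.78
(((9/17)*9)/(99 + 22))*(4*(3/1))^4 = 1679616/2057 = 816.54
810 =810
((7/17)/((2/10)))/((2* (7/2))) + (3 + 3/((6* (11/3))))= 1283/374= 3.43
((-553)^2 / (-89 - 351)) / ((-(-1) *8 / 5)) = -305809 / 704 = -434.39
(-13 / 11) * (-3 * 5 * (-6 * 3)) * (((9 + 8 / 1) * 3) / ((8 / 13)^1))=-1163565 / 44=-26444.66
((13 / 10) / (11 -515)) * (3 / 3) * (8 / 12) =-13 / 7560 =-0.00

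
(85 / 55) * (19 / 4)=323 / 44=7.34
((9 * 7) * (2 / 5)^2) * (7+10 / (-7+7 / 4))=1284 / 25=51.36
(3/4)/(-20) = -3/80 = -0.04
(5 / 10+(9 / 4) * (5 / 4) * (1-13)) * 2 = -133 / 2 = -66.50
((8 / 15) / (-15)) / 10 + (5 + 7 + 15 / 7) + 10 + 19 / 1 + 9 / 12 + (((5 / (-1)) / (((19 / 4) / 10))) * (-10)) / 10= 32567747 / 598500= 54.42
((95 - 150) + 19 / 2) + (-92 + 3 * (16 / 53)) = -14479 / 106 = -136.59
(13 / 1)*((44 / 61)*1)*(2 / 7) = 1144 / 427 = 2.68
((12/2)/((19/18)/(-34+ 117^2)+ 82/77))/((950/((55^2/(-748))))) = -312276195/13020932978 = -0.02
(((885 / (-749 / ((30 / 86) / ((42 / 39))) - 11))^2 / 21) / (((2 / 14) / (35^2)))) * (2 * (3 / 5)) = 14593244006250 / 205247959849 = 71.10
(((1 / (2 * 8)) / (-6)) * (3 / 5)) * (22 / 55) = -1 / 400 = -0.00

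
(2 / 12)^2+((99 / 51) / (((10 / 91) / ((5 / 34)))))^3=244115930347 / 13903239744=17.56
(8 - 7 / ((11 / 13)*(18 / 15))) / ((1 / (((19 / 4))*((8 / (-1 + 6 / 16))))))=-11096 / 165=-67.25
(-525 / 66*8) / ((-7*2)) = 50 / 11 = 4.55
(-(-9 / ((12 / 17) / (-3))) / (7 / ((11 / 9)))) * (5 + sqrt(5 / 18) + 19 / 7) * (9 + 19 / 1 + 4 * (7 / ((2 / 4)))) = -30294 / 7-187 * sqrt(10) / 2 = -4623.39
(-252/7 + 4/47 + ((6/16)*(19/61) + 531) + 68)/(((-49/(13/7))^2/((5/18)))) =10915371155/48571154352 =0.22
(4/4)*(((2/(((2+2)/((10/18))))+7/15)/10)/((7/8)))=134/1575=0.09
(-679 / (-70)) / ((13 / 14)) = 679 / 65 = 10.45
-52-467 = -519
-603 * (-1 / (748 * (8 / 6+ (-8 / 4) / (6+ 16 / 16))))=12663 / 16456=0.77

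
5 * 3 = 15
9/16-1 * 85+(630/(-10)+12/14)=-16417/112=-146.58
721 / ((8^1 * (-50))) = -1.80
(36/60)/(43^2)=3/9245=0.00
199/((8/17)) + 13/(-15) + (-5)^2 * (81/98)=2602909/5880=442.67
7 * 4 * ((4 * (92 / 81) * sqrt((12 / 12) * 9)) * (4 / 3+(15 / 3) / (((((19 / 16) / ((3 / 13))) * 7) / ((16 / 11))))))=128941312 / 220077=585.89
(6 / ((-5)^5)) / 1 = -0.00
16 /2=8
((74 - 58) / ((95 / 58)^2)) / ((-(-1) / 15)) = 161472 / 1805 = 89.46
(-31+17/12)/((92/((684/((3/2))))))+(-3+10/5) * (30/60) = -3384/23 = -147.13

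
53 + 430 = 483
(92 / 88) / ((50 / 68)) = 391 / 275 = 1.42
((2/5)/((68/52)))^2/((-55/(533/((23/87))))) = -31346796/9139625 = -3.43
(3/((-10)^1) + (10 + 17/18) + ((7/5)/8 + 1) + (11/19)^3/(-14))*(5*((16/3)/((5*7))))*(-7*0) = 0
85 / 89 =0.96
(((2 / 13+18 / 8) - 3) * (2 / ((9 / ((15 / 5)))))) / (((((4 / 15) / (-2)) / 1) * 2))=155 / 104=1.49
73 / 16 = 4.56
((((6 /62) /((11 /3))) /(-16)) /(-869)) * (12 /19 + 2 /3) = 111 /45042008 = 0.00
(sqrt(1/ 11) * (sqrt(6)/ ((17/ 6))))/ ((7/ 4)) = 24 * sqrt(66)/ 1309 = 0.15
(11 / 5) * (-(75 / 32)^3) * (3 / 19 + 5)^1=-45478125 / 311296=-146.09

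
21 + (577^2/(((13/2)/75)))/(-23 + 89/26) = -99868011/509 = -196204.34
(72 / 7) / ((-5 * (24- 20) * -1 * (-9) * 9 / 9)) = -2 / 35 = -0.06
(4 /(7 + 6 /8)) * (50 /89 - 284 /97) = -326816 /267623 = -1.22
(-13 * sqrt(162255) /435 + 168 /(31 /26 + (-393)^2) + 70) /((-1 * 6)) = -140551859 /12047115 + 13 * sqrt(162255) /2610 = -9.66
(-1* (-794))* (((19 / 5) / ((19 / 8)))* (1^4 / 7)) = 6352 / 35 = 181.49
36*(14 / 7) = 72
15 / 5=3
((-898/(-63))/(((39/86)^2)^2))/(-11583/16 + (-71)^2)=785941324288/10067167542159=0.08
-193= -193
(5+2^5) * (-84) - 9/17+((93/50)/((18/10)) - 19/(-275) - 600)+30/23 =-2391005021/645150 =-3706.12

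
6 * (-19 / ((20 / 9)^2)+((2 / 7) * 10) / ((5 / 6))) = -3519 / 1400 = -2.51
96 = 96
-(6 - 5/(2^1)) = -7/2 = -3.50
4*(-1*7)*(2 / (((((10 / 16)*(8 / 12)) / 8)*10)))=-2688 / 25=-107.52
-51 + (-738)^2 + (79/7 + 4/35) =2723022/5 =544604.40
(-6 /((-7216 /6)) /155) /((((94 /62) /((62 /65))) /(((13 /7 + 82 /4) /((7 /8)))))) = 174654 /337562225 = 0.00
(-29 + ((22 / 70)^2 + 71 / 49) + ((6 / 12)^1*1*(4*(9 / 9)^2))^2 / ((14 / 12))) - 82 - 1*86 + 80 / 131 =-30716999 / 160475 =-191.41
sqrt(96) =4 * sqrt(6) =9.80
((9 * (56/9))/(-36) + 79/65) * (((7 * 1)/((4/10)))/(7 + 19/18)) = -1393/1885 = -0.74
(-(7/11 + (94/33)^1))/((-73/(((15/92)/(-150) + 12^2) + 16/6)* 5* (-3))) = -404797/867240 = -0.47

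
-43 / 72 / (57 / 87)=-1247 / 1368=-0.91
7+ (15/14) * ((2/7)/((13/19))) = 7.45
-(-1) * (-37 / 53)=-37 / 53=-0.70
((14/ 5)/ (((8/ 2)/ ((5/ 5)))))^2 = 49/ 100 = 0.49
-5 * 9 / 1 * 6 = -270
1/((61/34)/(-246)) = -8364/61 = -137.11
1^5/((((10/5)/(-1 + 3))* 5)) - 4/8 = -3/10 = -0.30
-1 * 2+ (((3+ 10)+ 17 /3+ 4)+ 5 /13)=821 /39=21.05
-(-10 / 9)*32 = 320 / 9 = 35.56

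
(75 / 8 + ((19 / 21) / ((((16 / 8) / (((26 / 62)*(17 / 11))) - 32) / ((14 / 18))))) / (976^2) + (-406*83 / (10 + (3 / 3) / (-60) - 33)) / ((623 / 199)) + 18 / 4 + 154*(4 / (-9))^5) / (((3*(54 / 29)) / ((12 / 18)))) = 68164986658161829511443 / 1192780388956237908480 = 57.15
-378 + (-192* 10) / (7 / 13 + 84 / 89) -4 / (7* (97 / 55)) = -55683154 / 33271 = -1673.62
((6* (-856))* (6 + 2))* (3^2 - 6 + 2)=-205440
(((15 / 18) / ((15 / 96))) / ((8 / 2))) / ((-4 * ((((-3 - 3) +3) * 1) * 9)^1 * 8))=1 / 648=0.00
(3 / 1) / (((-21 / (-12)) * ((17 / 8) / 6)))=576 / 119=4.84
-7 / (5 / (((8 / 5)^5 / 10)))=-114688 / 78125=-1.47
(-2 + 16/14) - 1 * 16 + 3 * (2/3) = -104/7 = -14.86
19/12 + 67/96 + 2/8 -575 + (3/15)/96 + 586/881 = -7556357/13215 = -571.80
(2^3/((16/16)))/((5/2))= 16/5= 3.20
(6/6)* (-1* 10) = -10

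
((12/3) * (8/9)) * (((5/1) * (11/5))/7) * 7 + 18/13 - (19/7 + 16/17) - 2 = 485081/13923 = 34.84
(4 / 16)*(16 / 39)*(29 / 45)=116 / 1755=0.07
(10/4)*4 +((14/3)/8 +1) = 139/12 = 11.58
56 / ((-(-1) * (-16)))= -7 / 2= -3.50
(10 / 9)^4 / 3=10000 / 19683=0.51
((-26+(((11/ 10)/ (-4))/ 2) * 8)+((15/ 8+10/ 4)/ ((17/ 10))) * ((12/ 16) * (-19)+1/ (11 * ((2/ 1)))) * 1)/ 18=-952291/ 269280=-3.54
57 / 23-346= -7901 / 23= -343.52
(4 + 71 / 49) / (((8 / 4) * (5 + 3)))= 267 / 784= 0.34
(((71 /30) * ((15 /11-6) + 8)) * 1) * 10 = 2627 /33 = 79.61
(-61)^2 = 3721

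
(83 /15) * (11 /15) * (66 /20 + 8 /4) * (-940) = -4548566 /225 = -20215.85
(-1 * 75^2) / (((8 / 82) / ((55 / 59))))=-12684375 / 236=-53747.35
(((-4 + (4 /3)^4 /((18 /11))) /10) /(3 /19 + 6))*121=-133342 /32805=-4.06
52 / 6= 26 / 3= 8.67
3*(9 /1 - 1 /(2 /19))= -3 /2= -1.50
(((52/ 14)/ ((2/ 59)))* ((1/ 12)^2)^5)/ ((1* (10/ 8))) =767/ 541776936960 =0.00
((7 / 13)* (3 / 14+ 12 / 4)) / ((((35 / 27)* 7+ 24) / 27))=1.41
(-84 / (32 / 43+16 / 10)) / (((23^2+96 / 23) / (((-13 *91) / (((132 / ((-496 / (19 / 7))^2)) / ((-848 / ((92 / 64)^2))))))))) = -83200985053921280 / 10080149211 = -8253943.80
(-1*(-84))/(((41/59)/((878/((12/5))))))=1813070/41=44221.22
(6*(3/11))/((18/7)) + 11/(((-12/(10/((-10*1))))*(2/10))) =689/132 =5.22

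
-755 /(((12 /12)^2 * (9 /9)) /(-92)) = 69460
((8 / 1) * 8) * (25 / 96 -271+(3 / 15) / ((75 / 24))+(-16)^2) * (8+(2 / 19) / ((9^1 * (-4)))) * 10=-192661058 / 2565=-75111.52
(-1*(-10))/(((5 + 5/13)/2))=26/7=3.71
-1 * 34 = -34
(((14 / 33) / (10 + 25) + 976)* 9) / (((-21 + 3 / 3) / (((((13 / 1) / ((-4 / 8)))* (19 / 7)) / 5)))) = 8523723 / 1375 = 6199.07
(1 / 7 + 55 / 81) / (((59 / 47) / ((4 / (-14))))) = -43804 / 234171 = -0.19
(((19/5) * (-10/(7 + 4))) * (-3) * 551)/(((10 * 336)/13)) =136097/6160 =22.09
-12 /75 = -4 /25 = -0.16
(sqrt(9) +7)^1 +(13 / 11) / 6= 673 / 66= 10.20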